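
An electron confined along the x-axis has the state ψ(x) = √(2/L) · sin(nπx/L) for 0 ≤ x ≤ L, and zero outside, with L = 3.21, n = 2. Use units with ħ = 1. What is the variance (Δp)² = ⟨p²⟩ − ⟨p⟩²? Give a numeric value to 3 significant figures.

Compute ⟨p⟩ and ⟨p²⟩ separately; (Δp)² = ⟨p²⟩ − ⟨p⟩².
d/dx sin(nπx/L) = (nπ/L)·cos(nπx/L) and d²/dx² sin(nπx/L) = −(nπ/L)²·sin(nπx/L); on 0 ≤ x ≤ L, ∫sin²(nπx/L) dx = L/2 and ∫sin(nπx/L)·cos(nπx/L) dx = 0.
⟨p⟩ = 0.0000 and ⟨p²⟩ = 3.8313.
(Δp)² = 3.8313 − (0.0000)² = 3.8313.

3.83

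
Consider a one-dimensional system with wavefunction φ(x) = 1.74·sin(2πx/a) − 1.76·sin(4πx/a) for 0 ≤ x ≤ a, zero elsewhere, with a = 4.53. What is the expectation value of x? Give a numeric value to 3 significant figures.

⟨x⟩ = ∫ x·|φ|² dx / ∫|φ|² dx (integrals over the domain).
On 0 ≤ x ≤ a (j ≠ l): ∫sin²(jπx/a) dx = a/2, ∫sin(jπx/a)·sin(lπx/a) dx = 0; diagonal moments ∫x·sin²(jπx/a) dx = a²/4, ∫x²·sin²(jπx/a) dx = a³·(1/6 − 1/(4j²π²)); cross terms ∫x·sin(jπx/a)·sin(lπx/a) dx = 0 for j + l even and −4jla²/(π²(j² − l²)²) for j + l odd, ∫x²·sin(jπx/a)·sin(lπx/a) dx = (−1)^(j+l)·4jla³/(π²(j² − l²)²); higher powers the same way via product-to-sum and parts.
State is unnormalized: ∫|φ|² dx = 13.874, and ∫φ*·x·φ dx = 31.424, so ⟨x⟩ = 31.424 / 13.874.
⟨x⟩ = 2.2650.

2.27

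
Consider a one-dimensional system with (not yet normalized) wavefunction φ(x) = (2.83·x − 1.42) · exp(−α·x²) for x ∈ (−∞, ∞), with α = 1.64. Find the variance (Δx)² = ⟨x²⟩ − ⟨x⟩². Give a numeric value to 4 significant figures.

Compute ⟨x⟩ and ⟨x²⟩ separately, then (Δx)² = ⟨x²⟩ − ⟨x⟩².
Expand each integrand as polynomial × e^(−2αx²) and use ∫x^(2j)·e^(−2αx²) dx = (2j−1)!!/(4α)^j · √(π/(2α)), odd powers → 0; here √(π/(2α)) = 0.97867.
Normalization: ∫|φ|² dx = 3.1682.
⟨x⟩ = -0.37846 and ⟨x²⟩ = 0.26742.
(Δx)² = 0.26742 − (-0.37846)² = 0.12418.

0.1242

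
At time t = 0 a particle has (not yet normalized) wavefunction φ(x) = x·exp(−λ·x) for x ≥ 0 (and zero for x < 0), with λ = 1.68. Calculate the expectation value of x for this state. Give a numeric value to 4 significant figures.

0.8929

⟨x⟩ = ∫ x·|φ|² dx / ∫|φ|² dx (integrals over the domain).
Every integrand reduces to terms xʲ·e^(−2λx) on [0, ∞); use ∫₀^∞ xʲ·e^(−2λx) dx = j!/(2λ)^(j+1).
State is unnormalized: ∫|φ|² dx = 0.052724, and ∫φ*·x·φ dx = 0.047075, so ⟨x⟩ = 0.047075 / 0.052724.
⟨x⟩ = 0.89286.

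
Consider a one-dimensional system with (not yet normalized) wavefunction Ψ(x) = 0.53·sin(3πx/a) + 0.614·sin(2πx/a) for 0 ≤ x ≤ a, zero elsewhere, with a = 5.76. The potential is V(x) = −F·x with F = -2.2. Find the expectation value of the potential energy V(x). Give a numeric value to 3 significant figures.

3.90

⟨V⟩ = ∫ V(x)·|Ψ|² dx / ∫|Ψ|² dx.
On 0 ≤ x ≤ a (j ≠ l): ∫sin²(jπx/a) dx = a/2, ∫sin(jπx/a)·sin(lπx/a) dx = 0; diagonal moments ∫x·sin²(jπx/a) dx = a²/4, ∫x²·sin²(jπx/a) dx = a³·(1/6 − 1/(4j²π²)); cross terms ∫x·sin(jπx/a)·sin(lπx/a) dx = 0 for j + l even and −4jla²/(π²(j² − l²)²) for j + l odd, ∫x²·sin(jπx/a)·sin(lπx/a) dx = (−1)^(j+l)·4jla³/(π²(j² − l²)²); higher powers the same way via product-to-sum and parts.
State is unnormalized: ∫|Ψ|² dx = 1.8947, and ∫Ψ*·V(x)·Ψ dx = 7.3843, so ⟨V⟩ = 7.3843 / 1.8947.
⟨V⟩ = 3.8973.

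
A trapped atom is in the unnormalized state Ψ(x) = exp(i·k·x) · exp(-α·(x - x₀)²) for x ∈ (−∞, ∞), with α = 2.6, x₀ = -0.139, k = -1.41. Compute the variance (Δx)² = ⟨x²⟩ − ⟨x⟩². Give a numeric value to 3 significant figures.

Compute ⟨x⟩ and ⟨x²⟩ separately, then (Δx)² = ⟨x²⟩ − ⟨x⟩².
Gaussian moments (u = x − x₀): ∫u^(2j)·e^(−2αu²) du = (2j−1)!!/(4α)^j · √(π/(2α)), odd powers integrate to 0; here √(π/(2α)) = 0.77727.
Normalization: ∫|Ψ|² dx = 0.77727.
⟨x⟩ = -0.13900 and ⟨x²⟩ = 0.11547.
(Δx)² = 0.11547 − (-0.13900)² = 0.096154.

0.0962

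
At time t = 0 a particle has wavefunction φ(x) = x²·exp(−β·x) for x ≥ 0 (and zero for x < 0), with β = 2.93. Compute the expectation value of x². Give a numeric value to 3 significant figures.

0.874

⟨x²⟩ = ∫ x²·|φ|² dx / ∫|φ|² dx (integrals over the domain).
Every integrand reduces to terms xʲ·e^(−2βx) on [0, ∞); use ∫₀^∞ xʲ·e^(−2βx) dx = j!/(2β)^(j+1).
State is unnormalized: ∫|φ|² dx = 0.0034731, and ∫φ*·x²·φ dx = 0.0030342, so ⟨x²⟩ = 0.0030342 / 0.0034731.
⟨x²⟩ = 0.87363.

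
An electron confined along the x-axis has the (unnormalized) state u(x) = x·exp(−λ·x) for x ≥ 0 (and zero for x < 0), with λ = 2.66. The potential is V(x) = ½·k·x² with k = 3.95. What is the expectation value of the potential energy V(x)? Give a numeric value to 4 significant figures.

0.8374

⟨V⟩ = ∫ V(x)·|u|² dx / ∫|u|² dx.
Every integrand reduces to terms xʲ·e^(−2λx) on [0, ∞); use ∫₀^∞ xʲ·e^(−2λx) dx = j!/(2λ)^(j+1).
State is unnormalized: ∫|u|² dx = 0.013283, and ∫u*·V(x)·u dx = 0.011123, so ⟨V⟩ = 0.011123 / 0.013283.
⟨V⟩ = 0.83738.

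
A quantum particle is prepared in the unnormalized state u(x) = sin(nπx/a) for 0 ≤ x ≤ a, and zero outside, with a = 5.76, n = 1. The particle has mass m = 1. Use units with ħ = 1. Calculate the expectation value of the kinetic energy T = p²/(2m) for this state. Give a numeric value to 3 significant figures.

T = −(ħ²/2m) d²/dx², so ⟨T⟩ = −(ħ²/2m) ∫ u*·u'' dx / ∫|u|² dx; with m = 1.
d/dx sin(nπx/a) = (nπ/a)·cos(nπx/a) and d²/dx² sin(nπx/a) = −(nπ/a)²·sin(nπx/a); on 0 ≤ x ≤ a, ∫sin²(nπx/a) dx = a/2 and ∫sin(nπx/a)·cos(nπx/a) dx = 0.
State is unnormalized: ∫|u|² dx = 2.8800, and ∫u*·(−ħ²/2m · u'') dx = 0.42837, so ⟨T⟩ = 0.42837 / 2.8800.
⟨T⟩ = 0.14874.

0.149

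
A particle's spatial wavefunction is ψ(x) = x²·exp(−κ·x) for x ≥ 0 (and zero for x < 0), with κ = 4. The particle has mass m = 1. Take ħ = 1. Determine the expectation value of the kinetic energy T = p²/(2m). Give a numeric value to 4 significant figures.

T = −(ħ²/2m) d²/dx², so ⟨T⟩ = −(ħ²/2m) ∫ ψ*·ψ'' dx / ∫|ψ|² dx; with m = 1.
Differentiate x²·exp(−κ·x) with the product rule; every integrand then reduces to terms xʲ·e^(−2κx) on [0, ∞), with ∫₀^∞ xʲ·e^(−2κx) dx = j!/(2κ)^(j+1).
State is unnormalized: ∫|ψ|² dx = 0.00073242, and ∫ψ*·(−ħ²/2m · ψ'') dx = 0.0019531, so ⟨T⟩ = 0.0019531 / 0.00073242.
⟨T⟩ = 2.6667.

2.667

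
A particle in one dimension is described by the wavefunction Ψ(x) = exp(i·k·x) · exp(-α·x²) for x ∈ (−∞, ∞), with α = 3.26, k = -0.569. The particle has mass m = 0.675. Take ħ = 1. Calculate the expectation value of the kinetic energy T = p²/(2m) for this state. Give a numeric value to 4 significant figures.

2.655

T = −(ħ²/2m) d²/dx², so ⟨T⟩ = −(ħ²/2m) ∫ Ψ*·Ψ'' dx / ∫|Ψ|² dx; with m = 0.675.
Gaussian moments: ∫x^(2j)·e^(−2αx²) dx = (2j−1)!!/(4α)^j · √(π/(2α)), odd powers integrate to 0; here √(π/(2α)) = 0.69415. Derivatives: Ψ′ = (ik − 2αx)·Ψ, Ψ″ = ((ik − 2αx)² − 2α)·Ψ; the odd-in-x pieces drop out.
State is unnormalized: ∫|Ψ|² dx = 0.69415, and ∫Ψ*·(−ħ²/2m · Ψ'') dx = 1.8427, so ⟨T⟩ = 1.8427 / 0.69415.
⟨T⟩ = 2.6546.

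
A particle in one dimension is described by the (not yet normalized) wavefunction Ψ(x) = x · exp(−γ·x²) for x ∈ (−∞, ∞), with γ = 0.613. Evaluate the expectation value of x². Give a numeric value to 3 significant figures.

⟨x²⟩ = ∫ x²·|Ψ|² dx / ∫|Ψ|² dx (integrals over the domain).
Expand each integrand as polynomial × e^(−2γx²) and use ∫x^(2j)·e^(−2γx²) dx = (2j−1)!!/(4γ)^j · √(π/(2γ)), odd powers → 0; here √(π/(2γ)) = 1.6008.
State is unnormalized: ∫|Ψ|² dx = 0.65284, and ∫Ψ*·x²·Ψ dx = 0.79875, so ⟨x²⟩ = 0.79875 / 0.65284.
⟨x²⟩ = 1.2235.

1.22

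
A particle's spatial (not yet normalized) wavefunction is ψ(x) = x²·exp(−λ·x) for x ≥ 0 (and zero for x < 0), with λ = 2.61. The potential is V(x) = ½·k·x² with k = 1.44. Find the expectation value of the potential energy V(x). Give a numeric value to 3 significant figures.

⟨V⟩ = ∫ V(x)·|ψ|² dx / ∫|ψ|² dx.
Every integrand reduces to terms xʲ·e^(−2λx) on [0, ∞); use ∫₀^∞ xʲ·e^(−2λx) dx = j!/(2λ)^(j+1).
State is unnormalized: ∫|ψ|² dx = 0.0061924, and ∫ψ*·V(x)·ψ dx = 0.0049088, so ⟨V⟩ = 0.0049088 / 0.0061924.
⟨V⟩ = 0.79271.

0.793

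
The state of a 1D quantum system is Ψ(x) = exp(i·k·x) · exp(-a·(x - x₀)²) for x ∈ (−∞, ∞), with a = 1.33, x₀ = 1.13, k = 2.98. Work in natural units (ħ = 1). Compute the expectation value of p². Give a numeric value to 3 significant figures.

p² Ψ = −ħ² d²Ψ/dx²; ⟨p²⟩ = −ħ² ∫ Ψ*·Ψ'' dx / ∫|Ψ|² dx.
Gaussian moments (u = x − x₀): ∫u^(2j)·e^(−2au²) du = (2j−1)!!/(4a)^j · √(π/(2a)), odd powers integrate to 0; here √(π/(2a)) = 1.0868. Derivatives: Ψ′ = (ik − 2au)·Ψ, Ψ″ = ((ik − 2au)² − 2a)·Ψ; the odd-in-u pieces drop out.
State is unnormalized: ∫|Ψ|² dx = 1.0868, and ∫Ψ*·(−ħ² Ψ'') dx = 11.096, so ⟨p²⟩ = 11.096 / 1.0868.
⟨p²⟩ = 10.210.

10.2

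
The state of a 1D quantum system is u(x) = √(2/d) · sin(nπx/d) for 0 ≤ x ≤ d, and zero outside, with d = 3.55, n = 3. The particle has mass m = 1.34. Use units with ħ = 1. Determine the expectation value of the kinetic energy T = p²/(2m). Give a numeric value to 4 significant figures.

2.630

T = −(ħ²/2m) d²/dx², so ⟨T⟩ = −(ħ²/2m) ∫ u*·u'' dx; with m = 1.34.
d/dx sin(nπx/d) = (nπ/d)·cos(nπx/d) and d²/dx² sin(nπx/d) = −(nπ/d)²·sin(nπx/d); on 0 ≤ x ≤ d, ∫sin²(nπx/d) dx = d/2 and ∫sin(nπx/d)·cos(nπx/d) dx = 0.
⟨T⟩ = 2.6300.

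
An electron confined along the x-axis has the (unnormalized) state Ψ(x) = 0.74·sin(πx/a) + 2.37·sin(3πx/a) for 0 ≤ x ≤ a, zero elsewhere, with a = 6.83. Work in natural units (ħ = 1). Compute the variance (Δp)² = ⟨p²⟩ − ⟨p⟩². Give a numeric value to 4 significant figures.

Compute ⟨p⟩ and ⟨p²⟩ separately; (Δp)² = ⟨p²⟩ − ⟨p⟩².
d²/dx² sin(jπx/a) = −(jπ/a)²·sin(jπx/a); on 0 ≤ x ≤ a, ∫sin²(jπx/a) dx = a/2 and ∫sin(jπx/a)·sin(lπx/a) dx = 0 for j ≠ l, so only diagonal terms survive in ∫|Ψ|² and ∫Ψ·Ψ″; ∫Ψ·Ψ′ dx = [Ψ²/2] between the walls = 0.
Normalization: ∫|Ψ|² dx = 21.052.
⟨p⟩ = 0.0000 and ⟨p²⟩ = 1.7538.
(Δp)² = 1.7538 − (0.0000)² = 1.7538.

1.754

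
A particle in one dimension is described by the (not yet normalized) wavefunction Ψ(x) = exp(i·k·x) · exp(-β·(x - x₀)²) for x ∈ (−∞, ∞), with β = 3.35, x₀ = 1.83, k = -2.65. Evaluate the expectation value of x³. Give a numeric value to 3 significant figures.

6.54

⟨x³⟩ = ∫ x³·|Ψ|² dx / ∫|Ψ|² dx (integrals over the domain).
Gaussian moments (u = x − x₀): ∫u^(2j)·e^(−2βu²) du = (2j−1)!!/(4β)^j · √(π/(2β)), odd powers integrate to 0; here √(π/(2β)) = 0.68476.
State is unnormalized: ∫|Ψ|² dx = 0.68476, and ∫Ψ*·x³·Ψ dx = 4.4771, so ⟨x³⟩ = 4.4771 / 0.68476.
⟨x³⟩ = 6.5382.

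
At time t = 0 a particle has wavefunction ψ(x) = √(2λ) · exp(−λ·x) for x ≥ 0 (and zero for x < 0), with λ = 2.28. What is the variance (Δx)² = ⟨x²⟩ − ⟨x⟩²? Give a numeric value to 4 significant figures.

Compute ⟨x⟩ and ⟨x²⟩ separately, then (Δx)² = ⟨x²⟩ − ⟨x⟩².
Every integrand reduces to terms xʲ·e^(−2λx) on [0, ∞); use ∫₀^∞ xʲ·e^(−2λx) dx = j!/(2λ)^(j+1).
⟨x⟩ = 0.21930 and ⟨x²⟩ = 0.096183.
(Δx)² = 0.096183 − (0.21930)² = 0.048092.

0.04809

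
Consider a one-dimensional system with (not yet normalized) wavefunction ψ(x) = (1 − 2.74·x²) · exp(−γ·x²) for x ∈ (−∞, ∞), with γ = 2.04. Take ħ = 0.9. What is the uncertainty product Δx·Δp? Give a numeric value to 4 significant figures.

0.8709

Δx = √(⟨x²⟩−⟨x⟩²), Δp = √(⟨p²⟩−⟨p⟩²).
Expand each integrand as polynomial × e^(−2γx²) and use ∫x^(2j)·e^(−2γx²) dx = (2j−1)!!/(4γ)^j · √(π/(2γ)), odd powers → 0; here √(π/(2γ)) = 0.87750. Differentiate with the product rule, d/dx e^(−γx²) = −2γx·e^(−γx²).
Normalization: ∫|ψ|² dx = 0.58501.
⟨x⟩ = 0.0000, ⟨x²⟩ = 0.12436 ⇒ Δx = 0.35265.
⟨p⟩ = 0.0000, ⟨p²⟩ = 6.0992 ⇒ Δp = 2.4697.
Δx·Δp = 0.87094.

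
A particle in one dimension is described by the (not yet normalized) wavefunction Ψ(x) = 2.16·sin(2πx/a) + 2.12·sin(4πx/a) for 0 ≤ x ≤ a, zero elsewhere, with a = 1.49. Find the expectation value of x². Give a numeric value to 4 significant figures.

⟨x²⟩ = ∫ x²·|Ψ|² dx / ∫|Ψ|² dx (integrals over the domain).
On 0 ≤ x ≤ a (j ≠ l): ∫sin²(jπx/a) dx = a/2, ∫sin(jπx/a)·sin(lπx/a) dx = 0; diagonal moments ∫x·sin²(jπx/a) dx = a²/4, ∫x²·sin²(jπx/a) dx = a³·(1/6 − 1/(4j²π²)); cross terms ∫x·sin(jπx/a)·sin(lπx/a) dx = 0 for j + l even and −4jla²/(π²(j² − l²)²) for j + l odd, ∫x²·sin(jπx/a)·sin(lπx/a) dx = (−1)^(j+l)·4jla³/(π²(j² − l²)²); higher powers the same way via product-to-sum and parts.
State is unnormalized: ∫|Ψ|² dx = 6.8242, and ∫Ψ*·x²·Ψ dx = 5.6110, so ⟨x²⟩ = 5.6110 / 6.8242.
⟨x²⟩ = 0.82222.

0.8222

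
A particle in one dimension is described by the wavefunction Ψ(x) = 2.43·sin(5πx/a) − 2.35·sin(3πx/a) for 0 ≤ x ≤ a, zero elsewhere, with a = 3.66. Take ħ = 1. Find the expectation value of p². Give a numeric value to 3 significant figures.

p² Ψ = −ħ² d²Ψ/dx²; ⟨p²⟩ = −ħ² ∫ Ψ*·Ψ'' dx / ∫|Ψ|² dx.
d²/dx² sin(jπx/a) = −(jπ/a)²·sin(jπx/a); on 0 ≤ x ≤ a, ∫sin²(jπx/a) dx = a/2 and ∫sin(jπx/a)·sin(lπx/a) dx = 0 for j ≠ l, so only diagonal terms survive in ∫|Ψ|² and ∫Ψ·Ψ″; ∫Ψ·Ψ′ dx = [Ψ²/2] between the walls = 0.
State is unnormalized: ∫|Ψ|² dx = 20.912, and ∫Ψ*·(−ħ² Ψ'') dx = 266.05, so ⟨p²⟩ = 266.05 / 20.912.
⟨p²⟩ = 12.722.

12.7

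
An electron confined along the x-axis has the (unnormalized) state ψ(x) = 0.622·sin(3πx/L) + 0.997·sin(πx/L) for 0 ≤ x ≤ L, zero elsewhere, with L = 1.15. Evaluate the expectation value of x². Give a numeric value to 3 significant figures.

⟨x²⟩ = ∫ x²·|ψ|² dx / ∫|ψ|² dx (integrals over the domain).
On 0 ≤ x ≤ L (j ≠ l): ∫sin²(jπx/L) dx = L/2, ∫sin(jπx/L)·sin(lπx/L) dx = 0; diagonal moments ∫x·sin²(jπx/L) dx = L²/4, ∫x²·sin²(jπx/L) dx = L³·(1/6 − 1/(4j²π²)); cross terms ∫x·sin(jπx/L)·sin(lπx/L) dx = 0 for j + l even and −4jlL²/(π²(j² − l²)²) for j + l odd, ∫x²·sin(jπx/L)·sin(lπx/L) dx = (−1)^(j+l)·4jlL³/(π²(j² − l²)²); higher powers the same way via product-to-sum and parts.
State is unnormalized: ∫|ψ|² dx = 0.79401, and ∫ψ*·x²·ψ dx = 0.34591, so ⟨x²⟩ = 0.34591 / 0.79401.
⟨x²⟩ = 0.43565.

0.436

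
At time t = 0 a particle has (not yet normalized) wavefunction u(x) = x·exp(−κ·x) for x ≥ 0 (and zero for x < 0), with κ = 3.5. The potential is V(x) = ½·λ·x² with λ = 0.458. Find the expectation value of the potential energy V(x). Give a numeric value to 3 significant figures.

⟨V⟩ = ∫ V(x)·|u|² dx / ∫|u|² dx.
Every integrand reduces to terms xʲ·e^(−2κx) on [0, ∞); use ∫₀^∞ xʲ·e^(−2κx) dx = j!/(2κ)^(j+1).
State is unnormalized: ∫|u|² dx = 0.0058309, and ∫u*·V(x)·u dx = 0.00032701, so ⟨V⟩ = 0.00032701 / 0.0058309.
⟨V⟩ = 0.056082.

0.0561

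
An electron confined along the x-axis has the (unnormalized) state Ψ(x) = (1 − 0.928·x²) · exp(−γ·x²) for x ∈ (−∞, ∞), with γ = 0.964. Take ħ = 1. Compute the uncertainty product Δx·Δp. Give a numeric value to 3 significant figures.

Δx = √(⟨x²⟩−⟨x⟩²), Δp = √(⟨p²⟩−⟨p⟩²).
Expand each integrand as polynomial × e^(−2γx²) and use ∫x^(2j)·e^(−2γx²) dx = (2j−1)!!/(4γ)^j · √(π/(2γ)), odd powers → 0; here √(π/(2γ)) = 1.2765. Differentiate with the product rule, d/dx e^(−γx²) = −2γx·e^(−γx²).
Normalization: ∫|Ψ|² dx = 0.88389.
⟨x⟩ = 0.0000, ⟨x²⟩ = 0.15910 ⇒ Δx = 0.39888.
⟨p⟩ = 0.0000, ⟨p²⟩ = 2.6267 ⇒ Δp = 1.6207.
Δx·Δp = 0.64647.

0.646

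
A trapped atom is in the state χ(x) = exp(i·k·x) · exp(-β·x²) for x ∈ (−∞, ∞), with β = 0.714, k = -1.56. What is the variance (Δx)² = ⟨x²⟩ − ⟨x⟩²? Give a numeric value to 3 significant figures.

0.350

Compute ⟨x⟩ and ⟨x²⟩ separately, then (Δx)² = ⟨x²⟩ − ⟨x⟩².
Gaussian moments: ∫x^(2j)·e^(−2βx²) dx = (2j−1)!!/(4β)^j · √(π/(2β)), odd powers integrate to 0; here √(π/(2β)) = 1.4832.
Normalization: ∫|χ|² dx = 1.4832.
⟨x⟩ = 0.0000 and ⟨x²⟩ = 0.35014.
(Δx)² = 0.35014 − (0.0000)² = 0.35014.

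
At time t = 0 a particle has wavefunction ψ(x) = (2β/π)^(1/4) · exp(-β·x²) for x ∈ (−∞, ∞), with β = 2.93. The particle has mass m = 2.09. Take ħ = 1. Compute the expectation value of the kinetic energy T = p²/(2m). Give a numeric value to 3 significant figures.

0.701

T = −(ħ²/2m) d²/dx², so ⟨T⟩ = −(ħ²/2m) ∫ ψ*·ψ'' dx; with m = 2.09.
Gaussian moments: ∫x^(2j)·e^(−2βx²) dx = (2j−1)!!/(4β)^j · √(π/(2β)), odd powers integrate to 0; here √(π/(2β)) = 0.73219. Derivatives: d/dx e^(−βx²) = −2βx·e^(−βx²), d²/dx² e^(−βx²) = (4β²x² − 2β)·e^(−βx²).
⟨T⟩ = 0.70096.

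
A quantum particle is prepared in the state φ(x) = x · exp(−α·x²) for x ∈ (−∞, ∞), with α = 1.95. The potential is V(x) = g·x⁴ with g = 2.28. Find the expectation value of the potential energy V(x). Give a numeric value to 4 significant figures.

⟨V⟩ = ∫ V(x)·|φ|² dx / ∫|φ|² dx.
Expand each integrand as polynomial × e^(−2αx²) and use ∫x^(2j)·e^(−2αx²) dx = (2j−1)!!/(4α)^j · √(π/(2α)), odd powers → 0; here √(π/(2α)) = 0.89752.
State is unnormalized: ∫|φ|² dx = 0.11507, and ∫φ*·V(x)·φ dx = 0.064682, so ⟨V⟩ = 0.064682 / 0.11507.
⟨V⟩ = 0.56213.

0.5621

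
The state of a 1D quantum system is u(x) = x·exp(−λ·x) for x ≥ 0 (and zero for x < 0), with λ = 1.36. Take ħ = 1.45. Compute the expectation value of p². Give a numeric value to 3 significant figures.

p² u = −ħ² d²u/dx²; ⟨p²⟩ = −ħ² ∫ u*·u'' dx / ∫|u|² dx.
Differentiate x·exp(−λ·x) with the product rule; every integrand then reduces to terms xʲ·e^(−2λx) on [0, ∞), with ∫₀^∞ xʲ·e^(−2λx) dx = j!/(2λ)^(j+1).
State is unnormalized: ∫|u|² dx = 0.099386, and ∫u*·(−ħ² u'') dx = 0.38649, so ⟨p²⟩ = 0.38649 / 0.099386.
⟨p²⟩ = 3.8888.

3.89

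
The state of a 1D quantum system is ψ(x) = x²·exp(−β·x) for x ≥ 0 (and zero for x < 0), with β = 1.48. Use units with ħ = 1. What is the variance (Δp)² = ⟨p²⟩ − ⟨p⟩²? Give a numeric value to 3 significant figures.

0.730

Compute ⟨p⟩ and ⟨p²⟩ separately; (Δp)² = ⟨p²⟩ − ⟨p⟩².
Differentiate x²·exp(−β·x) with the product rule; every integrand then reduces to terms xʲ·e^(−2βx) on [0, ∞), with ∫₀^∞ xʲ·e^(−2βx) dx = j!/(2β)^(j+1).
Normalization: ∫|ψ|² dx = 0.10562.
⟨p⟩ = 0.0000 and ⟨p²⟩ = 0.73013.
(Δp)² = 0.73013 − (0.0000)² = 0.73013.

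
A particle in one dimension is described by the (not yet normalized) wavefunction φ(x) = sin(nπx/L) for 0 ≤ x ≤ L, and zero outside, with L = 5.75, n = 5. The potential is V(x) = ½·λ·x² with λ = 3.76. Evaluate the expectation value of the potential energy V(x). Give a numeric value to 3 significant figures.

⟨V⟩ = ∫ V(x)·|φ|² dx / ∫|φ|² dx.
With sin²θ = (1 − cos2θ)/2 on 0 ≤ x ≤ L: ∫sin²(nπx/L) dx = L/2, ∫x·sin²(nπx/L) dx = L²/4, ∫x²·sin²(nπx/L) dx = L³·(1/6 − 1/(4n²π²)); higher powers xᵏ the same way, integrating xᵏ·cos(2nπx/L) by parts.
State is unnormalized: ∫|φ|² dx = 2.8750, and ∫φ*·V(x)·φ dx = 59.205, so ⟨V⟩ = 59.205 / 2.8750.
⟨V⟩ = 20.593.

20.6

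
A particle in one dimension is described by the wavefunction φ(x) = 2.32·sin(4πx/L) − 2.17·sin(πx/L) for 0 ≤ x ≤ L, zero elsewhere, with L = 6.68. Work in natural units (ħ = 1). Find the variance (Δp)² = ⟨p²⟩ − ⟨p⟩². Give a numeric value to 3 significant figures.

Compute ⟨p⟩ and ⟨p²⟩ separately; (Δp)² = ⟨p²⟩ − ⟨p⟩².
d²/dx² sin(jπx/L) = −(jπ/L)²·sin(jπx/L); on 0 ≤ x ≤ L, ∫sin²(jπx/L) dx = L/2 and ∫sin(jπx/L)·sin(lπx/L) dx = 0 for j ≠ l, so only diagonal terms survive in ∫|φ|² and ∫φ·φ″; ∫φ·φ′ dx = [φ²/2] between the walls = 0.
Normalization: ∫|φ|² dx = 33.705.
⟨p⟩ = 0.0000 and ⟨p²⟩ = 1.9907.
(Δp)² = 1.9907 − (0.0000)² = 1.9907.

1.99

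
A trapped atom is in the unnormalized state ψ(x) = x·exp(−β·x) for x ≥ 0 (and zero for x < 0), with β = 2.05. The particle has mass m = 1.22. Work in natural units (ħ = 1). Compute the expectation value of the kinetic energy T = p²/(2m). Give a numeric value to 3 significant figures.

1.72

T = −(ħ²/2m) d²/dx², so ⟨T⟩ = −(ħ²/2m) ∫ ψ*·ψ'' dx / ∫|ψ|² dx; with m = 1.22.
Differentiate x·exp(−β·x) with the product rule; every integrand then reduces to terms xʲ·e^(−2βx) on [0, ∞), with ∫₀^∞ xʲ·e^(−2βx) dx = j!/(2β)^(j+1).
State is unnormalized: ∫|ψ|² dx = 0.029019, and ∫ψ*·(−ħ²/2m · ψ'') dx = 0.049980, so ⟨T⟩ = 0.049980 / 0.029019.
⟨T⟩ = 1.7223.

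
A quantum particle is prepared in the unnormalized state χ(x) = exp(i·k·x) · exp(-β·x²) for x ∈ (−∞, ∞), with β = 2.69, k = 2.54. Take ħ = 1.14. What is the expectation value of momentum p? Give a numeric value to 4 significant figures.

p χ = −iħ dχ/dx; then ⟨p⟩ = ∫ χ*·(pχ) dx / ∫|χ|² dx.
Gaussian moments: ∫x^(2j)·e^(−2βx²) dx = (2j−1)!!/(4β)^j · √(π/(2β)), odd powers integrate to 0; here √(π/(2β)) = 0.76416. Derivatives: χ′ = (ik − 2βx)·χ, χ″ = ((ik − 2βx)² − 2β)·χ; the odd-in-x pieces drop out.
State is unnormalized: ∫|χ|² dx = 0.76416, and ∫χ*·(−iħ χ') dx = 2.2127, so ⟨p⟩ = 2.2127 / 0.76416.
⟨p⟩ = 2.8956.

2.896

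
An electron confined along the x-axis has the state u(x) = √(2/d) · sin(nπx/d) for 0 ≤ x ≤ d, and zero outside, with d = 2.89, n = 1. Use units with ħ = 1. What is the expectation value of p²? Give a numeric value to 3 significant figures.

p² u = −ħ² d²u/dx²; ⟨p²⟩ = −ħ² ∫ u*·u'' dx.
d/dx sin(nπx/d) = (nπ/d)·cos(nπx/d) and d²/dx² sin(nπx/d) = −(nπ/d)²·sin(nπx/d); on 0 ≤ x ≤ d, ∫sin²(nπx/d) dx = d/2 and ∫sin(nπx/d)·cos(nπx/d) dx = 0.
⟨p²⟩ = 1.1817.

1.18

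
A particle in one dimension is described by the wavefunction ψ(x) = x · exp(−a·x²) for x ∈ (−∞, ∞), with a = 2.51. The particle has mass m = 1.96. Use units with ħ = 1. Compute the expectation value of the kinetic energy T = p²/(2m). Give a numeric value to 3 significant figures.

T = −(ħ²/2m) d²/dx², so ⟨T⟩ = −(ħ²/2m) ∫ ψ*·ψ'' dx / ∫|ψ|² dx; with m = 1.96.
Expand each integrand as polynomial × e^(−2ax²) and use ∫x^(2j)·e^(−2ax²) dx = (2j−1)!!/(4a)^j · √(π/(2a)), odd powers → 0; here √(π/(2a)) = 0.79108. Differentiate with the product rule, d/dx e^(−ax²) = −2ax·e^(−ax²).
State is unnormalized: ∫|ψ|² dx = 0.078793, and ∫ψ*·(−ħ²/2m · ψ'') dx = 0.15136, so ⟨T⟩ = 0.15136 / 0.078793.
⟨T⟩ = 1.9209.

1.92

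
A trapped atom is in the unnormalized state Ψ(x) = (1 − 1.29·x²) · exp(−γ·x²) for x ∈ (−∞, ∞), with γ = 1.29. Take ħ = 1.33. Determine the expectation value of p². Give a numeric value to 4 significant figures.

6.431

p² Ψ = −ħ² d²Ψ/dx²; ⟨p²⟩ = −ħ² ∫ Ψ*·Ψ'' dx / ∫|Ψ|² dx.
Expand each integrand as polynomial × e^(−2γx²) and use ∫x^(2j)·e^(−2γx²) dx = (2j−1)!!/(4γ)^j · √(π/(2γ)), odd powers → 0; here √(π/(2γ)) = 1.1035. Differentiate with the product rule, d/dx e^(−γx²) = −2γx·e^(−γx²).
State is unnormalized: ∫|Ψ|² dx = 0.75864, and ∫Ψ*·(−ħ² Ψ'') dx = 4.8787, so ⟨p²⟩ = 4.8787 / 0.75864.
⟨p²⟩ = 6.4308.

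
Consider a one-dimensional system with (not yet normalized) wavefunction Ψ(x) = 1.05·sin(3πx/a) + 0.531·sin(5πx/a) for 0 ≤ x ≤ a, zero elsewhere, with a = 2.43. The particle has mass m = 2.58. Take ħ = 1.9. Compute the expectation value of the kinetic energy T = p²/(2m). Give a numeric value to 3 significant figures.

T = −(ħ²/2m) d²/dx², so ⟨T⟩ = −(ħ²/2m) ∫ Ψ*·Ψ'' dx / ∫|Ψ|² dx; with m = 2.58.
d²/dx² sin(jπx/a) = −(jπ/a)²·sin(jπx/a); on 0 ≤ x ≤ a, ∫sin²(jπx/a) dx = a/2 and ∫sin(jπx/a)·sin(lπx/a) dx = 0 for j ≠ l, so only diagonal terms survive in ∫|Ψ|² and ∫Ψ·Ψ″; ∫Ψ·Ψ′ dx = [Ψ²/2] between the walls = 0.
State is unnormalized: ∫|Ψ|² dx = 1.6821, and ∫Ψ*·(−ħ²/2m · Ψ'') dx = 24.112, so ⟨T⟩ = 24.112 / 1.6821.
⟨T⟩ = 14.335.

14.3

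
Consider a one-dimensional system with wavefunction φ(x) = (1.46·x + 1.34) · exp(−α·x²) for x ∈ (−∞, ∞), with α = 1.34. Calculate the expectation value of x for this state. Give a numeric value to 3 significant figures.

0.333

⟨x⟩ = ∫ x·|φ|² dx / ∫|φ|² dx (integrals over the domain).
Expand each integrand as polynomial × e^(−2αx²) and use ∫x^(2j)·e^(−2αx²) dx = (2j−1)!!/(4α)^j · √(π/(2α)), odd powers → 0; here √(π/(2α)) = 1.0827.
State is unnormalized: ∫|φ|² dx = 2.3747, and ∫φ*·x·φ dx = 0.79037, so ⟨x⟩ = 0.79037 / 2.3747.
⟨x⟩ = 0.33283.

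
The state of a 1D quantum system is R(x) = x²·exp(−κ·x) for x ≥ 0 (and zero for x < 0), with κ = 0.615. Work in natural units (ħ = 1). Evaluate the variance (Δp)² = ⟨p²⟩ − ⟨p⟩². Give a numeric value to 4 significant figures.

0.1261

Compute ⟨p⟩ and ⟨p²⟩ separately; (Δp)² = ⟨p²⟩ − ⟨p⟩².
Differentiate x²·exp(−κ·x) with the product rule; every integrand then reduces to terms xʲ·e^(−2κx) on [0, ∞), with ∫₀^∞ xʲ·e^(−2κx) dx = j!/(2κ)^(j+1).
Normalization: ∫|R|² dx = 8.5248.
⟨p⟩ = 0.0000 and ⟨p²⟩ = 0.12608.
(Δp)² = 0.12608 − (0.0000)² = 0.12608.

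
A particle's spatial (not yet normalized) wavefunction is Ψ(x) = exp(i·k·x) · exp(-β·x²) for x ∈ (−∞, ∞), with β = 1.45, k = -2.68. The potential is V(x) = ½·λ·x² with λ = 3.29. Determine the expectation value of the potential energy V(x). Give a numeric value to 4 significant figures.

0.2836

⟨V⟩ = ∫ V(x)·|Ψ|² dx / ∫|Ψ|² dx.
Gaussian moments: ∫x^(2j)·e^(−2βx²) dx = (2j−1)!!/(4β)^j · √(π/(2β)), odd powers integrate to 0; here √(π/(2β)) = 1.0408.
State is unnormalized: ∫|Ψ|² dx = 1.0408, and ∫Ψ*·V(x)·Ψ dx = 0.29520, so ⟨V⟩ = 0.29520 / 1.0408.
⟨V⟩ = 0.28362.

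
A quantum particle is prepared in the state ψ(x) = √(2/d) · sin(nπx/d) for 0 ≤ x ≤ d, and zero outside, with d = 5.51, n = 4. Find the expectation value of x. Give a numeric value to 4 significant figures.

2.755

⟨x⟩ = ∫ x·|ψ|² dx (integrals over the domain).
With sin²θ = (1 − cos2θ)/2 on 0 ≤ x ≤ d: ∫sin²(nπx/d) dx = d/2, ∫x·sin²(nπx/d) dx = d²/4, ∫x²·sin²(nπx/d) dx = d³·(1/6 − 1/(4n²π²)); higher powers xᵏ the same way, integrating xᵏ·cos(2nπx/d) by parts.
⟨x⟩ = 2.7550.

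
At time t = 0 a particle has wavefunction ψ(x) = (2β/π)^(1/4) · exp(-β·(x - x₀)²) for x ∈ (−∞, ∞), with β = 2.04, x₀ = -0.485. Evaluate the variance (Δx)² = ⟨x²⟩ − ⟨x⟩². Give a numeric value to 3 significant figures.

Compute ⟨x⟩ and ⟨x²⟩ separately, then (Δx)² = ⟨x²⟩ − ⟨x⟩².
Gaussian moments (u = x − x₀): ∫u^(2j)·e^(−2βu²) du = (2j−1)!!/(4β)^j · √(π/(2β)), odd powers integrate to 0; here √(π/(2β)) = 0.87750.
⟨x⟩ = -0.48500 and ⟨x²⟩ = 0.35777.
(Δx)² = 0.35777 − (-0.48500)² = 0.12255.

0.123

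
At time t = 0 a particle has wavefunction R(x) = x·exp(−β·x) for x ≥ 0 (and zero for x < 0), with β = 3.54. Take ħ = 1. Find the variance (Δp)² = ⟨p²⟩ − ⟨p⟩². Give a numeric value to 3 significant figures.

Compute ⟨p⟩ and ⟨p²⟩ separately; (Δp)² = ⟨p²⟩ − ⟨p⟩².
Differentiate x·exp(−β·x) with the product rule; every integrand then reduces to terms xʲ·e^(−2βx) on [0, ∞), with ∫₀^∞ xʲ·e^(−2βx) dx = j!/(2β)^(j+1).
Normalization: ∫|R|² dx = 0.0056355.
⟨p⟩ = 0.0000 and ⟨p²⟩ = 12.532.
(Δp)² = 12.532 − (0.0000)² = 12.532.

12.5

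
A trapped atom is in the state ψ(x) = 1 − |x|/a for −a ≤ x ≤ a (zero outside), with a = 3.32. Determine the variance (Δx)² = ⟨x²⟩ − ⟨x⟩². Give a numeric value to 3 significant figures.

Compute ⟨x⟩ and ⟨x²⟩ separately, then (Δx)² = ⟨x²⟩ − ⟨x⟩².
ψ is even, so ∫ over [−a, a] = 2∫₀ᵃ with ψ = 1 − x/a there: ∫₀ᵃ (1 − x/a)² dx = a/3, ∫₀ᵃ x²(1 − x/a)² dx = a³/30, ∫₀ᵃ x⁴(1 − x/a)² dx = a⁵/105.
Normalization: ∫|ψ|² dx = 2.2133.
⟨x⟩ = 0.0000 and ⟨x²⟩ = 1.1022.
(Δx)² = 1.1022 − (0.0000)² = 1.1022.

1.10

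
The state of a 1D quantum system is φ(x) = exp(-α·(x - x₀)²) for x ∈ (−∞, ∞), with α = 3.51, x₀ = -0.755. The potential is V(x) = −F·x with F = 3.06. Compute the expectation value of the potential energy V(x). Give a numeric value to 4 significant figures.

2.310

⟨V⟩ = ∫ V(x)·|φ|² dx / ∫|φ|² dx.
Gaussian moments (u = x − x₀): ∫u^(2j)·e^(−2αu²) du = (2j−1)!!/(4α)^j · √(π/(2α)), odd powers integrate to 0; here √(π/(2α)) = 0.66897.
State is unnormalized: ∫|φ|² dx = 0.66897, and ∫φ*·V(x)·φ dx = 1.5455, so ⟨V⟩ = 1.5455 / 0.66897.
⟨V⟩ = 2.3103.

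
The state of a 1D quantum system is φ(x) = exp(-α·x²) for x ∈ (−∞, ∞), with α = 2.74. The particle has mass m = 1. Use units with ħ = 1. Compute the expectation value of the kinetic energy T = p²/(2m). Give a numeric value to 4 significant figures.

T = −(ħ²/2m) d²/dx², so ⟨T⟩ = −(ħ²/2m) ∫ φ*·φ'' dx / ∫|φ|² dx; with m = 1.
Gaussian moments: ∫x^(2j)·e^(−2αx²) dx = (2j−1)!!/(4α)^j · √(π/(2α)), odd powers integrate to 0; here √(π/(2α)) = 0.75715. Derivatives: d/dx e^(−αx²) = −2αx·e^(−αx²), d²/dx² e^(−αx²) = (4α²x² − 2α)·e^(−αx²).
State is unnormalized: ∫|φ|² dx = 0.75715, and ∫φ*·(−ħ²/2m · φ'') dx = 1.0373, so ⟨T⟩ = 1.0373 / 0.75715.
⟨T⟩ = 1.3700.

1.370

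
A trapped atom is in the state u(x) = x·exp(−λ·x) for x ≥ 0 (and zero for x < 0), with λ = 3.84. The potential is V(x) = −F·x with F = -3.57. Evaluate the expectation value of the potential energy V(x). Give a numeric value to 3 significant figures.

⟨V⟩ = ∫ V(x)·|u|² dx / ∫|u|² dx.
Every integrand reduces to terms xʲ·e^(−2λx) on [0, ∞); use ∫₀^∞ xʲ·e^(−2λx) dx = j!/(2λ)^(j+1).
State is unnormalized: ∫|u|² dx = 0.0044152, and ∫u*·V(x)·u dx = 0.0061571, so ⟨V⟩ = 0.0061571 / 0.0044152.
⟨V⟩ = 1.3945.

1.39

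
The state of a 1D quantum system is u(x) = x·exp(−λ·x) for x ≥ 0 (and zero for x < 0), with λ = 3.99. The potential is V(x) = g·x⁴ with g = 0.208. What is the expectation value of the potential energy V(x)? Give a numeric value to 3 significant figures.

⟨V⟩ = ∫ V(x)·|u|² dx / ∫|u|² dx.
Every integrand reduces to terms xʲ·e^(−2λx) on [0, ∞); use ∫₀^∞ xʲ·e^(−2λx) dx = j!/(2λ)^(j+1).
State is unnormalized: ∫|u|² dx = 0.0039357, and ∫u*·V(x)·u dx = 7.2673e-05, so ⟨V⟩ = 7.2673e-05 / 0.0039357.
⟨V⟩ = 0.018465.

0.0185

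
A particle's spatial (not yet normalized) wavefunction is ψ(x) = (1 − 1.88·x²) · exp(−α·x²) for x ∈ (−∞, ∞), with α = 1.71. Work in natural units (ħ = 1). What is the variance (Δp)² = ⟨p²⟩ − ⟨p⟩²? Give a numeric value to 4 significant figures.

Compute ⟨p⟩ and ⟨p²⟩ separately; (Δp)² = ⟨p²⟩ − ⟨p⟩².
Expand each integrand as polynomial × e^(−2αx²) and use ∫x^(2j)·e^(−2αx²) dx = (2j−1)!!/(4α)^j · √(π/(2α)), odd powers → 0; here √(π/(2α)) = 0.95843. Differentiate with the product rule, d/dx e^(−αx²) = −2αx·e^(−αx²).
Normalization: ∫|ψ|² dx = 0.64879.
⟨p⟩ = 0.0000 and ⟨p²⟩ = 5.2506.
(Δp)² = 5.2506 − (0.0000)² = 5.2506.

5.251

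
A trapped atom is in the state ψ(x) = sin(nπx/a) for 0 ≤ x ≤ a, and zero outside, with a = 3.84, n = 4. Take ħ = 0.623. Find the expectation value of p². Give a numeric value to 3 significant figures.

4.16

p² ψ = −ħ² d²ψ/dx²; ⟨p²⟩ = −ħ² ∫ ψ*·ψ'' dx / ∫|ψ|² dx.
d/dx sin(nπx/a) = (nπ/a)·cos(nπx/a) and d²/dx² sin(nπx/a) = −(nπ/a)²·sin(nπx/a); on 0 ≤ x ≤ a, ∫sin²(nπx/a) dx = a/2 and ∫sin(nπx/a)·cos(nπx/a) dx = 0.
State is unnormalized: ∫|ψ|² dx = 1.9200, and ∫ψ*·(−ħ² ψ'') dx = 7.9806, so ⟨p²⟩ = 7.9806 / 1.9200.
⟨p²⟩ = 4.1566.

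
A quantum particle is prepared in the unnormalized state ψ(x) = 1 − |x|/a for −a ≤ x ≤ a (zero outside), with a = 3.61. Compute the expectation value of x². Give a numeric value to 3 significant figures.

1.30

⟨x²⟩ = ∫ x²·|ψ|² dx / ∫|ψ|² dx (integrals over the domain).
ψ is even, so ∫ over [−a, a] = 2∫₀ᵃ with ψ = 1 − x/a there: ∫₀ᵃ (1 − x/a)² dx = a/3, ∫₀ᵃ x²(1 − x/a)² dx = a³/30, ∫₀ᵃ x⁴(1 − x/a)² dx = a⁵/105.
State is unnormalized: ∫|ψ|² dx = 2.4067, and ∫ψ*·x²·ψ dx = 3.1364, so ⟨x²⟩ = 3.1364 / 2.4067.
⟨x²⟩ = 1.3032.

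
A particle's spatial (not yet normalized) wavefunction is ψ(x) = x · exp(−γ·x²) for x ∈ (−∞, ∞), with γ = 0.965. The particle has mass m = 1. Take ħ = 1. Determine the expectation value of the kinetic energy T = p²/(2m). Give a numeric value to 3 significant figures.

T = −(ħ²/2m) d²/dx², so ⟨T⟩ = −(ħ²/2m) ∫ ψ*·ψ'' dx / ∫|ψ|² dx; with m = 1.
Expand each integrand as polynomial × e^(−2γx²) and use ∫x^(2j)·e^(−2γx²) dx = (2j−1)!!/(4γ)^j · √(π/(2γ)), odd powers → 0; here √(π/(2γ)) = 1.2758. Differentiate with the product rule, d/dx e^(−γx²) = −2γx·e^(−γx²).
State is unnormalized: ∫|ψ|² dx = 0.33053, and ∫ψ*·(−ħ²/2m · ψ'') dx = 0.47844, so ⟨T⟩ = 0.47844 / 0.33053.
⟨T⟩ = 1.4475.

1.45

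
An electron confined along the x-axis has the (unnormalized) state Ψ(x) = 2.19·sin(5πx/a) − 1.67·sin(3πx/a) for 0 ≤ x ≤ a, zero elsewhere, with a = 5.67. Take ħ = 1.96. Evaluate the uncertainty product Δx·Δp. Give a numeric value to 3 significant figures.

4.98

Δx = √(⟨x²⟩−⟨x⟩²), Δp = √(⟨p²⟩−⟨p⟩²).
On 0 ≤ x ≤ a (j ≠ l): ∫sin²(jπx/a) dx = a/2, ∫sin(jπx/a)·sin(lπx/a) dx = 0; diagonal moments ∫x·sin²(jπx/a) dx = a²/4, ∫x²·sin²(jπx/a) dx = a³·(1/6 − 1/(4j²π²)); cross terms ∫x·sin(jπx/a)·sin(lπx/a) dx = 0 for j + l even and −4jla²/(π²(j² − l²)²) for j + l odd, ∫x²·sin(jπx/a)·sin(lπx/a) dx = (−1)^(j+l)·4jla³/(π²(j² − l²)²); higher powers the same way via product-to-sum and parts. d²/dx² sin(jπx/a) = −(jπ/a)²·sin(jπx/a); on 0 ≤ x ≤ a, ∫sin²(jπx/a) dx = a/2 and ∫sin(jπx/a)·sin(lπx/a) dx = 0 for j ≠ l, so only diagonal terms survive in ∫|Ψ|² and ∫Ψ·Ψ″; ∫Ψ·Ψ′ dx = [Ψ²/2] between the walls = 0.
Normalization: ∫|Ψ|² dx = 21.503.
⟨x⟩ = 2.8350, ⟨x²⟩ = 9.1361 ⇒ Δx = 1.0483.
⟨p⟩ = 0.0000, ⟨p²⟩ = 22.546 ⇒ Δp = 4.7482.
Δx·Δp = 4.9775.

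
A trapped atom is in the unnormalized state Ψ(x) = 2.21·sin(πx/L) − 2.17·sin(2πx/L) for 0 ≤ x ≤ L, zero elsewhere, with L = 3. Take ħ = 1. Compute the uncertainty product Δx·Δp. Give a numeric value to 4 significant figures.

0.6789

Δx = √(⟨x²⟩−⟨x⟩²), Δp = √(⟨p²⟩−⟨p⟩²).
On 0 ≤ x ≤ L (j ≠ l): ∫sin²(jπx/L) dx = L/2, ∫sin(jπx/L)·sin(lπx/L) dx = 0; diagonal moments ∫x·sin²(jπx/L) dx = L²/4, ∫x²·sin²(jπx/L) dx = L³·(1/6 − 1/(4j²π²)); cross terms ∫x·sin(jπx/L)·sin(lπx/L) dx = 0 for j + l even and −4jlL²/(π²(j² − l²)²) for j + l odd, ∫x²·sin(jπx/L)·sin(lπx/L) dx = (−1)^(j+l)·4jlL³/(π²(j² − l²)²); higher powers the same way via product-to-sum and parts. d²/dx² sin(jπx/L) = −(jπ/L)²·sin(jπx/L); on 0 ≤ x ≤ L, ∫sin²(jπx/L) dx = L/2 and ∫sin(jπx/L)·sin(lπx/L) dx = 0 for j ≠ l, so only diagonal terms survive in ∫|Ψ|² and ∫Ψ·Ψ″; ∫Ψ·Ψ′ dx = [Ψ²/2] between the walls = 0.
Normalization: ∫|Ψ|² dx = 14.390.
⟨x⟩ = 2.0403, ⟨x²⟩ = 4.3328 ⇒ Δx = 0.41231.
⟨p⟩ = 0.0000, ⟨p²⟩ = 2.7115 ⇒ Δp = 1.6467.
Δx·Δp = 0.67894.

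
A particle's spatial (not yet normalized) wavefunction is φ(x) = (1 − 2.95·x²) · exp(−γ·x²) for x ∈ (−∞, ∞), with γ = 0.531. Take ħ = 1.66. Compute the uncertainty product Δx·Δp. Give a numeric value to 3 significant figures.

Δx = √(⟨x²⟩−⟨x⟩²), Δp = √(⟨p²⟩−⟨p⟩²).
Expand each integrand as polynomial × e^(−2γx²) and use ∫x^(2j)·e^(−2γx²) dx = (2j−1)!!/(4γ)^j · √(π/(2γ)), odd powers → 0; here √(π/(2γ)) = 1.7199. Differentiate with the product rule, d/dx e^(−γx²) = −2γx·e^(−γx²).
Normalization: ∫|φ|² dx = 6.8957.
⟨x⟩ = 0.0000, ⟨x²⟩ = 2.5367 ⇒ Δx = 1.5927.
⟨p⟩ = 0.0000, ⟨p²⟩ = 6.3068 ⇒ Δp = 2.5113.
Δx·Δp = 3.9998.

4.00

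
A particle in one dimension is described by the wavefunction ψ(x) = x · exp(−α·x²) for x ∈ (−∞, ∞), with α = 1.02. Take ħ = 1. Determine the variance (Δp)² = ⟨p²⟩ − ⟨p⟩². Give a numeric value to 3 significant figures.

3.06

Compute ⟨p⟩ and ⟨p²⟩ separately; (Δp)² = ⟨p²⟩ − ⟨p⟩².
Expand each integrand as polynomial × e^(−2αx²) and use ∫x^(2j)·e^(−2αx²) dx = (2j−1)!!/(4α)^j · √(π/(2α)), odd powers → 0; here √(π/(2α)) = 1.2410. Differentiate with the product rule, d/dx e^(−αx²) = −2αx·e^(−αx²).
Normalization: ∫|ψ|² dx = 0.30416.
⟨p⟩ = 0.0000 and ⟨p²⟩ = 3.0600.
(Δp)² = 3.0600 − (0.0000)² = 3.0600.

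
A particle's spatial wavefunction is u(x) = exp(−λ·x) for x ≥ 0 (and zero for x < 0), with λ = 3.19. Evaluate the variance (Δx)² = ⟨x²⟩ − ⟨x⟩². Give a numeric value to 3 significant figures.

Compute ⟨x⟩ and ⟨x²⟩ separately, then (Δx)² = ⟨x²⟩ − ⟨x⟩².
Every integrand reduces to terms xʲ·e^(−2λx) on [0, ∞); use ∫₀^∞ xʲ·e^(−2λx) dx = j!/(2λ)^(j+1).
Normalization: ∫|u|² dx = 0.15674.
⟨x⟩ = 0.15674 and ⟨x²⟩ = 0.049135.
(Δx)² = 0.049135 − (0.15674)² = 0.024567.

0.0246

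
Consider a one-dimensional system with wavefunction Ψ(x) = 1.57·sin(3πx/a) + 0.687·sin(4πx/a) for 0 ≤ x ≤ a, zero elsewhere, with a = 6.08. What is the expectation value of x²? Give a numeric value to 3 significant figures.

⟨x²⟩ = ∫ x²·|Ψ|² dx / ∫|Ψ|² dx (integrals over the domain).
On 0 ≤ x ≤ a (j ≠ l): ∫sin²(jπx/a) dx = a/2, ∫sin(jπx/a)·sin(lπx/a) dx = 0; diagonal moments ∫x·sin²(jπx/a) dx = a²/4, ∫x²·sin²(jπx/a) dx = a³·(1/6 − 1/(4j²π²)); cross terms ∫x·sin(jπx/a)·sin(lπx/a) dx = 0 for j + l even and −4jla²/(π²(j² − l²)²) for j + l odd, ∫x²·sin(jπx/a)·sin(lπx/a) dx = (−1)^(j+l)·4jla³/(π²(j² − l²)²); higher powers the same way via product-to-sum and parts.
State is unnormalized: ∫|Ψ|² dx = 8.9281, and ∫Ψ*·x²·Ψ dx = 60.164, so ⟨x²⟩ = 60.164 / 8.9281.
⟨x²⟩ = 6.7387.

6.74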